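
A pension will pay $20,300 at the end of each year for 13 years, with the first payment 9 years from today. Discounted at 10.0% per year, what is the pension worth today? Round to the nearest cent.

$67,269.49

PV at t=8 (ordinary 13-year annuity): 20300 × a(13|0.1) = 20300 × 7.103356 = 144,198.1309
Discount back 8 years: 144,198.1309 × (1+0.1)^(−8) = 144,198.1309 × 0.466507 = 67,269.4923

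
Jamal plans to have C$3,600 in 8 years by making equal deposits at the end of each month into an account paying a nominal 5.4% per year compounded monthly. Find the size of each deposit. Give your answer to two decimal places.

Periodic rate i = 0.054/12 = 0.0045; n = 8 × 12 = 96 periods.
FV-annuity factor = 119.742913; PMT = 3600 / 119.742913 = 30.0644

C$30.06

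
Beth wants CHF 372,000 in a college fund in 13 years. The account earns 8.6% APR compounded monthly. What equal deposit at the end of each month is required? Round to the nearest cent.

CHF 1,302.67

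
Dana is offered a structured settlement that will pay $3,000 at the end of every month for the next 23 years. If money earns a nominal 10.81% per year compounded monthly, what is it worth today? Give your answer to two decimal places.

With 12 periods per year: i = 0.00900833, n = 276.
Annuity factor a(276|0.00900833) = 101.667103; PV = 3000 × 101.667103 = 305,001.3100

$305,001.31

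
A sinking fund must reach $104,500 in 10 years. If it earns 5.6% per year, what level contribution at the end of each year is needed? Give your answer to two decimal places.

PMT = 104500 / ( [(1+0.056)^10 − 1] / 0.056 ) = 104500 / 12.935797 = 8,078.3580

$8,078.36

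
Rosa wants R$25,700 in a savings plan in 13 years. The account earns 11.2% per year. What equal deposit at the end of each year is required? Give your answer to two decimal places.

R$967.45

PMT = 25700 / ( [(1+0.112)^13 − 1] / 0.112 ) = 25700 / 26.564551 = 967.4547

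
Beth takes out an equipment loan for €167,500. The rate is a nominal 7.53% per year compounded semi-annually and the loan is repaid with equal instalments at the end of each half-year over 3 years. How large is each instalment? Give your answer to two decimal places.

€31,708.59

i = 0.0753/2 = 0.03765 per half-year; n = 3·2 = 6.
PMT = 167500 / ( [1 − (1+0.03765)^(−6)] / 0.03765 ) = 167500 / 5.282480 = 31,708.5902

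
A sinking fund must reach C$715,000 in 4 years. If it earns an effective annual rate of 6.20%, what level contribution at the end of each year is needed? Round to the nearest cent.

PMT = 715000 / ( [(1+0.062)^4 − 1] / 0.062 ) = 715000 / 4.387614 = 162,958.7166

C$162,958.72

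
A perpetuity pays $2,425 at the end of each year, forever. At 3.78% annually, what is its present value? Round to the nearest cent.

$64,153.44

PV = PMT / i = 2425 / 0.0378 = 64,153.4392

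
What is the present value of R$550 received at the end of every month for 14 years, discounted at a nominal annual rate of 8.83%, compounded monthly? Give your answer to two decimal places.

R$52,934.27

Periodic rate i = 0.0883/12 = 0.00735833; n = 14 × 12 = 168 periods.
PV = PMT · [1 − (1+i)^(−n)] / i = 550 · 96.244119 = 52,934.2657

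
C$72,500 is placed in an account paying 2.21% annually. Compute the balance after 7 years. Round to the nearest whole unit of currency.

C$84,487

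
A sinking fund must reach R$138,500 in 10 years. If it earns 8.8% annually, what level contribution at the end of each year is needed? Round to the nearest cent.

FV-annuity factor = 15.048667; PMT = 138500 / 15.048667 = 9,203.4728

R$9,203.47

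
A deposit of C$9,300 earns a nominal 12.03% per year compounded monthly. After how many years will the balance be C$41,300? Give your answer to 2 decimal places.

Periodic rate i = 0.1203/12 = 0.010025.
(1+i)^n = 41300/9300 = 4.44086, so n = ln 4.44086 / ln 1.01002 = 149.4572 months
= 149.4572/12 years

12.45 years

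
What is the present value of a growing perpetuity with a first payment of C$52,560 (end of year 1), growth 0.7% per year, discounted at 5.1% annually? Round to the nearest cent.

C$1,194,545.45

PV = PMT / (i − g) = 52560 / (0.051 − 0.007) = 52560 / 0.044000 = 1,194,545.4545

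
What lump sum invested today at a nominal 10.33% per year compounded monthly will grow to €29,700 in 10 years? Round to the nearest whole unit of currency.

With 12 periods per year: i = 0.00860833, n = 120.
PV = FV·(1+i)^(−n) = 29,700 × 0.357515 = 10,618.1829

€10,618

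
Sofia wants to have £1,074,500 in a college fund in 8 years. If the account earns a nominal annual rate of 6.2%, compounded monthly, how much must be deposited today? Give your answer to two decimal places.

i = 0.062/12 = 0.00516667 per month; n = 8·12 = 96.
Discount factor = (1+0.00516667)^(−96) = 0.609740; PV = 1,074,500 × 0.609740 = 655,165.3542

£655,165.35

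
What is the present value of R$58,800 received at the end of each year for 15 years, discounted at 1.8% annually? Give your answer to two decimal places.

R$766,965.17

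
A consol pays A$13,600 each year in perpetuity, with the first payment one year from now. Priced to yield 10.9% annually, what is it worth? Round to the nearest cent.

PV = PMT / i = 13600 / 0.109 = 124,770.6422

A$124,770.64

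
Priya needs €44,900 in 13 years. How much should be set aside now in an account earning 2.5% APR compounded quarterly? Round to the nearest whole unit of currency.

€32,474

With 4 periods per year: i = 0.00625, n = 52.
PV = FV·(1+i)^(−n) = 44,900 × 0.723258 = 32,474.3065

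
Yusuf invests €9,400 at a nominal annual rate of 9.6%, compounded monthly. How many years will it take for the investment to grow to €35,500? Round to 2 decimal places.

Periodic rate i = 0.096/12 = 0.008.
n = ln(35500/9400) / ln(1+0.008) = ln(3.77660) / 0.007968 = 166.7664 months
= 166.7664/12 years

13.90 years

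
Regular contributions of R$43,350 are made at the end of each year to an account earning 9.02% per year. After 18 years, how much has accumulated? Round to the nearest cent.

FV = 43350 × [(1+0.0902)^18 − 1] / 0.0902 = 43350 × 41.382752 = 1,793,942.2940

R$1,793,942.29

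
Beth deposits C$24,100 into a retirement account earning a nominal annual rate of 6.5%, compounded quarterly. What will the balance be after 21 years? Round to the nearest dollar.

C$93,339

i = 0.065/4 = 0.01625 per quarter; n = 21·4 = 84.
24,100 × (1+0.01625)^84 = 24,100 × 3.872995 = 93,339.1765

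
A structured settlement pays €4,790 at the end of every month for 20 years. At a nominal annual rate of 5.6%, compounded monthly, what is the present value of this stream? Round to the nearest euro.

€690,652

With 12 periods per year: i = 0.00466667, n = 240.
PV = 4790 × [1 − (1+0.00466667)^(−240)] / 0.00466667 = 4790 × 144.186228 = 690,652.0309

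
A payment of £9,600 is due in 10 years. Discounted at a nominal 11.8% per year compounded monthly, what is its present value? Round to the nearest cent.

Periodic rate i = 0.118/12 = 0.00983333; n = 10 × 12 = 120 periods.
PV = FV·(1+i)^(−n) = 9,600 × 0.309055 = 2,966.9278

£2,966.93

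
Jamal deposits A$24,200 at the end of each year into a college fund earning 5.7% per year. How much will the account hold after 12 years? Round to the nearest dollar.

Accumulation factor s(12|0.057) = 16.577395; FV = 24200 × 16.577395 = 401,172.9592

A$401,173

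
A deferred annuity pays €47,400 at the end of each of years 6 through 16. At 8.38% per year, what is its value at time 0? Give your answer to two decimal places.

€222,178.15

PV at t=5 (ordinary 11-year annuity): 47400 × a(11|0.0838) = 47400 × 7.009205 = 332,236.2965
PV₀ = 332,236.2965 / (1+0.0838)^5 = 332,236.2965 / 1.495360 = 222,178.1487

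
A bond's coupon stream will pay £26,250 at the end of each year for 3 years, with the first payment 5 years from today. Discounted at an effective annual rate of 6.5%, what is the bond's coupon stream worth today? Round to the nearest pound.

£54,041

Value one period before first payment (t=4): 26250 × [1 − (1+0.065)^(−3)] / 0.065 = 26250 × 2.648476 = 69,522.4822
PV₀ = 69,522.4822 / (1+0.065)^4 = 69,522.4822 / 1.286466 = 54,041.4307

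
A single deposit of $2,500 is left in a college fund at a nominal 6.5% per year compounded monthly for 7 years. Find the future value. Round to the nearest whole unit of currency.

$3,936

i = 0.065/12 = 0.00541667 per month; n = 7·12 = 84.
FV = PV·(1+i)^n = 2,500 × 1.574239 = 3,935.5981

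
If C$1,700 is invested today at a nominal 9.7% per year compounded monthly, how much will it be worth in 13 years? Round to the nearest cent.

C$5,968.88

i = 0.097/12 = 0.00808333 per month; n = 13·12 = 156.
1,700 × (1+0.00808333)^156 = 1,700 × 3.511105 = 5,968.8782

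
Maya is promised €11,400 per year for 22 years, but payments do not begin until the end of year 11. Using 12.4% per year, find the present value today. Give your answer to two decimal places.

€26,381.53

Value one period before first payment (t=10): 11400 × [1 − (1+0.124)^(−22)] / 0.124 = 11400 × 7.448319 = 84,910.8399
PV₀ = 84,910.8399 / (1+0.124)^10 = 84,910.8399 / 3.218571 = 26,381.5328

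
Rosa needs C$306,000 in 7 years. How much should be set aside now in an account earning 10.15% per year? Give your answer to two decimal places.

C$155,535.64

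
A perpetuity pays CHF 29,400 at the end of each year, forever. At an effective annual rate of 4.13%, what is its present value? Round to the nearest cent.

PV = PMT / i = 29400 / 0.0413 = 711,864.4068

CHF 711,864.41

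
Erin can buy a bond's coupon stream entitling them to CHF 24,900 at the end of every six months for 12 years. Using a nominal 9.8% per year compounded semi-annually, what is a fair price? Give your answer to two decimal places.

CHF 346,953.42

i = 0.098/2 = 0.049 per half-year; n = 12·2 = 24.
PV = 24900 × [1 − (1+0.049)^(−24)] / 0.049 = 24900 × 13.933872 = 346,953.4240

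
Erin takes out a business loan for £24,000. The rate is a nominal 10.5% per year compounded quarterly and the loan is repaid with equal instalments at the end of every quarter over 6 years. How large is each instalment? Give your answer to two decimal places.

£1,360.51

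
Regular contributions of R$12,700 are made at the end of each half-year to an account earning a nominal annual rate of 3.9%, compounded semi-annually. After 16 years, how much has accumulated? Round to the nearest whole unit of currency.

With 2 periods per year: i = 0.0195, n = 32.
FV = PMT · [(1+i)^n − 1] / i = 12700 · 43.856548 = 556,978.1575

R$556,978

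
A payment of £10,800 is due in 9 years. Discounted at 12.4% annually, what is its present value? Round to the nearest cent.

£3,771.61

Discount factor = (1+0.124)^(−9) = 0.349223; PV = 10,800 × 0.349223 = 3,771.6115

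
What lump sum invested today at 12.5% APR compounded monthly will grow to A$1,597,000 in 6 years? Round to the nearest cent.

A$757,301.52

Periodic rate i = 0.125/12 = 0.0104167; n = 6 × 12 = 72 periods.
PV = FV·(1+i)^(−n) = 1,597,000 × 0.474203 = 757,301.5188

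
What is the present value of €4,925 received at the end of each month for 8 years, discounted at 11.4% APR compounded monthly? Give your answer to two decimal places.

€309,262.52

With 12 periods per year: i = 0.0095, n = 96.
PV = 4925 × [1 − (1+0.0095)^(−96)] / 0.0095 = 4925 × 62.794419 = 309,262.5160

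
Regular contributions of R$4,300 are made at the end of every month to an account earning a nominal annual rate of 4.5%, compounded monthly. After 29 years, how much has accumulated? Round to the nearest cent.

i = 0.045/12 = 0.00375 per month; n = 29·12 = 348.
Accumulation factor s(348|0.00375) = 714.319800; FV = 4300 × 714.319800 = 3,071,575.1400

R$3,071,575.14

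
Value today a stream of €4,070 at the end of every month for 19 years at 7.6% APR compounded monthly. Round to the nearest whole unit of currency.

€490,290

i = 0.076/12 = 0.00633333 per month; n = 19·12 = 228.
PV = PMT · [1 − (1+i)^(−n)] / i = 4070 · 120.464381 = 490,290.0290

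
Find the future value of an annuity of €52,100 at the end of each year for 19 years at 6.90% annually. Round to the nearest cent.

€1,927,583.82

FV = 52100 × [(1+0.069)^19 − 1] / 0.069 = 52100 × 36.997770 = 1,927,583.8164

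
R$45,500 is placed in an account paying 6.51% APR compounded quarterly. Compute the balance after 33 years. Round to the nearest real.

R$383,262

Periodic rate i = 0.0651/4 = 0.016275; n = 33 × 4 = 132 periods.
FV = PV·(1+i)^n = 45,500 × 8.423333 = 383,261.6544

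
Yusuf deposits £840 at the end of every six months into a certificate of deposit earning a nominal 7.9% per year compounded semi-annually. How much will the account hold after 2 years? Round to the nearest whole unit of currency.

With 2 periods per year: i = 0.0395, n = 4.
Accumulation factor s(4|0.0395) = 4.243303; FV = 840 × 4.243303 = 3,564.3742

£3,564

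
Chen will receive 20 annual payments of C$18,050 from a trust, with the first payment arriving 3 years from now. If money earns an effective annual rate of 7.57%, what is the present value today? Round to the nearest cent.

C$158,180.14

PV at t=2 (ordinary 20-year annuity): 18050 × a(20|0.0757) = 18050 × 10.140447 = 183,035.0678
PV₀ = 183,035.0678 / (1+0.0757)^2 = 183,035.0678 / 1.157130 = 158,180.1442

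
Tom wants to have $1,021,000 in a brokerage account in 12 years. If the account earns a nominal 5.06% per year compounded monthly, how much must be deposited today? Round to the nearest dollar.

$557,027

i = 0.0506/12 = 0.00421667 per month; n = 12·12 = 144.
PV = FV·(1+i)^(−n) = 1,021,000 × 0.545570 = 557,027.3888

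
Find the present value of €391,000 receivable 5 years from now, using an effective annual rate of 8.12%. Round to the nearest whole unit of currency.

€264,635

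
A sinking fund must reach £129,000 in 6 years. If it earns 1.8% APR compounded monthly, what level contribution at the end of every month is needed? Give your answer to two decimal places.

Periodic rate i = 0.018/12 = 0.0015; n = 6 × 12 = 72 periods.
PMT = 129000 / ( [(1+0.0015)^72 − 1] / 0.0015 ) = 129000 / 75.971734 = 1,697.9999

£1,698.00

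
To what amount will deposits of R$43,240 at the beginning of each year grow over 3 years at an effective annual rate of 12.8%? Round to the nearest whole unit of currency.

Accumulation factor s(3|0.128) × (1+i) = 3.835633; FV = 43240 × 3.835633 = 165,852.7775
(Beginning-of-period payments → annuity-due factor ×(1+i).)

R$165,853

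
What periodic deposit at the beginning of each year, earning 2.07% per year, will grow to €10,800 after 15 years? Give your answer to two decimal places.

€608.76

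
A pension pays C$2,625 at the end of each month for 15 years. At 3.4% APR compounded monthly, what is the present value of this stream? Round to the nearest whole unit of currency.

C$369,728

i = 0.034/12 = 0.00283333 per month; n = 15·12 = 180.
Annuity factor a(180|0.00283333) = 140.848668; PV = 2625 × 140.848668 = 369,727.7523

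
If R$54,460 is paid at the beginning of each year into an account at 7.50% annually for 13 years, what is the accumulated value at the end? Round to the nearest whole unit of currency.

R$1,218,048

FV = 54460 × [(1+0.075)^13 − 1] / 0.075 × (1+i) = 54460 × 22.365921 = 1,218,048.0389
(annuity-due: payments at period start, so ×(1+i).)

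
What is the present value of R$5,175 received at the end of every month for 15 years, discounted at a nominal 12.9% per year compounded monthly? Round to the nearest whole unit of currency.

Periodic rate i = 0.129/12 = 0.01075; n = 15 × 12 = 180 periods.
Annuity factor a(180|0.01075) = 79.448984; PV = 5175 × 79.448984 = 411,148.4933

R$411,148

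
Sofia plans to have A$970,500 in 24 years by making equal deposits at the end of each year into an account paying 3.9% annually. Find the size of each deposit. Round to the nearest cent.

A$25,152.50

PMT = 970500 / ( [(1+0.039)^24 − 1] / 0.039 ) = 970500 / 38.584628 = 25,152.5036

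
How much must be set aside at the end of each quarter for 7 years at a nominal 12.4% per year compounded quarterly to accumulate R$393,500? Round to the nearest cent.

R$9,029.60

With 4 periods per year: i = 0.031, n = 28.
FV-annuity factor = 43.578899; PMT = 393500 / 43.578899 = 9,029.5995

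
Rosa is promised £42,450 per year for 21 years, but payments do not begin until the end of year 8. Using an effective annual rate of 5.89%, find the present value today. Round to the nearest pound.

£337,659

PV at t=7 (ordinary 21-year annuity): 42450 × a(21|0.0589) = 42450 × 11.873692 = 504,038.2326
PV₀ = 504,038.2326 / (1+0.0589)^7 = 504,038.2326 / 1.492742 = 337,659.3980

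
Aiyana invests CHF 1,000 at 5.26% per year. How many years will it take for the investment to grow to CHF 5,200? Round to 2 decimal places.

32.16 years

n = ln(5200/1000) / ln(1+0.0526) = ln(5.20000) / 0.051263 = 32.1606 years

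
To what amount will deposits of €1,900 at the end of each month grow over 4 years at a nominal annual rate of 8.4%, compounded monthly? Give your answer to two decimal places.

i = 0.084/12 = 0.007 per month; n = 4·12 = 48.
FV = PMT · [(1+i)^n − 1] / i = 1900 · 56.814571 = 107,947.6857

€107,947.69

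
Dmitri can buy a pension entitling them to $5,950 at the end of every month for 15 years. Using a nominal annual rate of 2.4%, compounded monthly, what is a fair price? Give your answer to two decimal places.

$898,666.58

Periodic rate i = 0.024/12 = 0.002; n = 15 × 12 = 180 periods.
PV = 5950 × [1 − (1+0.002)^(−180)] / 0.002 = 5950 × 151.036400 = 898,666.5792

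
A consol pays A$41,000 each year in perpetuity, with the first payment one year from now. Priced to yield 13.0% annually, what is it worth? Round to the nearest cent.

A$315,384.62

PV = PMT / i = 41000 / 0.13 = 315,384.6154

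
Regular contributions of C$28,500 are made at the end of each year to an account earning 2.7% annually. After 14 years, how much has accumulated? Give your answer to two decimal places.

C$477,180.26

FV = PMT · [(1+i)^n − 1] / i = 28500 · 16.743167 = 477,180.2618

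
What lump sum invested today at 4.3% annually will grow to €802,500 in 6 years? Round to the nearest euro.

€623,360

PV = 802,500 / (1 + 0.043)^6 = 802,500 / 1.287377 = 623,360.3727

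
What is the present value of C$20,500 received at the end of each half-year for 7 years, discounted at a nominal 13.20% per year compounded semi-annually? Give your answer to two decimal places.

C$183,662.97

Periodic rate i = 0.132/2 = 0.066; n = 7 × 2 = 14 periods.
PV = PMT · [1 − (1+i)^(−n)] / i = 20500 · 8.959169 = 183,662.9723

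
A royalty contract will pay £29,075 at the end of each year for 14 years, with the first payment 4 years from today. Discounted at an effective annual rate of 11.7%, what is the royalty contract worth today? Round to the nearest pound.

Value one period before first payment (t=3): 29075 × [1 − (1+0.117)^(−14)] / 0.117 = 29075 × 6.731201 = 195,709.6815
Discount back 3 years: 195,709.6815 × (1+0.117)^(−3) = 195,709.6815 × 0.717531 = 140,427.7026

£140,428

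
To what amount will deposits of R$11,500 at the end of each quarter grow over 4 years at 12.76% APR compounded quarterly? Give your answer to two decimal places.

R$235,310.04

i = 0.1276/4 = 0.0319 per quarter; n = 4·4 = 16.
Accumulation factor s(16|0.0319) = 20.461742; FV = 11500 × 20.461742 = 235,310.0356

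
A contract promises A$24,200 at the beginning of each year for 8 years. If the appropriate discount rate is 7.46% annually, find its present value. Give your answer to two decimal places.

A$152,554.98

PV = PMT · [1 − (1+i)^(−n)] / i × (1+i) = 24200 · 6.303925 = 152,554.9813
Payments are at the start of each period, so multiply by (1+i).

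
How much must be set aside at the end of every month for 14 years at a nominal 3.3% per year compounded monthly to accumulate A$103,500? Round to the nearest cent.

A$485.51

With 12 periods per year: i = 0.00275, n = 168.
FV-annuity factor = 213.177880; PMT = 103500 / 213.177880 = 485.5100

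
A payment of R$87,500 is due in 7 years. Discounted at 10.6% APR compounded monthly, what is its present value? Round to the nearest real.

With 12 periods per year: i = 0.00883333, n = 84.
Discount factor = (1+0.00883333)^(−84) = 0.477715; PV = 87,500 × 0.477715 = 41,800.0188

R$41,800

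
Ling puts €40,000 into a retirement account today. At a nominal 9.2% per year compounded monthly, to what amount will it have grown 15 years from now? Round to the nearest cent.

i = 0.092/12 = 0.00766667 per month; n = 15·12 = 180.
40,000 × (1+0.00766667)^180 = 40,000 × 3.954036 = 158,161.4485

€158,161.45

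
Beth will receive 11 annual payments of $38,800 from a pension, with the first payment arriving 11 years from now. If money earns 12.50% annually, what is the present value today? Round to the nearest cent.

PV at t=10 (ordinary 11-year annuity): 38800 × a(11|0.125) = 38800 × 5.810161 = 225,434.2362
PV₀ = 225,434.2362 / (1+0.125)^10 = 225,434.2362 / 3.247321 = 69,421.6046

$69,421.60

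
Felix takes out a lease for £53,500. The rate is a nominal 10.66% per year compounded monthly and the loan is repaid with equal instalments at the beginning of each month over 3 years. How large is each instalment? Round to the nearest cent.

Periodic rate i = 0.1066/12 = 0.00888333; n = 3 × 12 = 36 periods.
PMT = 53500 / ( [1 − (1+0.00888333)^(−36)] / 0.00888333 × (1+i) ) = 53500 / 30.968297 = 1,727.5732

£1,727.57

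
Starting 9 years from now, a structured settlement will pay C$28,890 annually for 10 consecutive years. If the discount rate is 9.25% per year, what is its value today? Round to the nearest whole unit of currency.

PV at t=8 (ordinary 10-year annuity): 28890 × a(10|0.0925) = 28890 × 6.347637 = 183,383.2297
PV₀ = 183,383.2297 / (1+0.0925)^8 = 183,383.2297 / 2.029418 = 90,362.4614

C$90,362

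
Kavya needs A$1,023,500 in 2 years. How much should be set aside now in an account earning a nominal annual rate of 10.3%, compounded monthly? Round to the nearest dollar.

A$833,691

Periodic rate i = 0.103/12 = 0.00858333; n = 2 × 12 = 24 periods.
PV = 1,023,500 / (1 + 0.00858333)^24 = 1,023,500 / 1.227674 = 833,690.6930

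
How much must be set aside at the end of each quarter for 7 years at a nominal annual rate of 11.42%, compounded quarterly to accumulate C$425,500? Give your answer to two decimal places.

C$10,128.11

i = 0.1142/4 = 0.02855 per quarter; n = 7·4 = 28.
PMT = 425500 / ( [(1+0.02855)^28 − 1] / 0.02855 ) = 425500 / 42.011788 = 10,128.1097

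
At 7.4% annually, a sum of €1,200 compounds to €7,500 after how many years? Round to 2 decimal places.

25.67 years

(1+i)^n = 7500/1200 = 6.25000, so n = ln 6.25000 / ln 1.074 = 25.6700 years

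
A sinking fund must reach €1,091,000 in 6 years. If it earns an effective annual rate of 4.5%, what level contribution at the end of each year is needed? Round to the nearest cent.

PMT = 1.091e+06 / ( [(1+0.045)^6 − 1] / 0.045 ) = 1.091e+06 / 6.716892 = 162,426.3208

€162,426.32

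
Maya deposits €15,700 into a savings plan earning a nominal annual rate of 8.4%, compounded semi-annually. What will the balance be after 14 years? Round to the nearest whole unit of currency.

Periodic rate i = 0.084/2 = 0.042; n = 14 × 2 = 28 periods.
15,700 × (1+0.042)^28 = 15,700 × 3.164435 = 49,681.6240

€49,682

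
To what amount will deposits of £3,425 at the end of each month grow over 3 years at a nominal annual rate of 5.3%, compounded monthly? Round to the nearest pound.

£133,325

i = 0.053/12 = 0.00441667 per month; n = 3·12 = 36.
FV = 3425 × [(1+0.00441667)^36 − 1] / 0.00441667 = 3425 × 38.927001 = 133,324.9797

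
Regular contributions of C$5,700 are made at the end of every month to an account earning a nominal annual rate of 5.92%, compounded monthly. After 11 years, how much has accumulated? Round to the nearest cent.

C$1,056,933.43

Periodic rate i = 0.0592/12 = 0.00493333; n = 11 × 12 = 132 periods.
FV = 5700 × [(1+0.00493333)^132 − 1] / 0.00493333 = 5700 × 185.426918 = 1,056,933.4308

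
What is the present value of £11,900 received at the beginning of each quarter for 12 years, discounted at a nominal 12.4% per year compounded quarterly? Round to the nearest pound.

£304,354

With 4 periods per year: i = 0.031, n = 48.
Annuity factor a(48|0.031) × (1+i) = 25.575945; PV = 11900 × 25.575945 = 304,353.7501
Payments are at the start of each period, so multiply by (1+i).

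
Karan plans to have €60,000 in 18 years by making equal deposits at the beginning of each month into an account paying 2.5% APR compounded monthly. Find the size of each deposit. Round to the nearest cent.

Periodic rate i = 0.025/12 = 0.00208333; n = 18 × 12 = 216 periods.
PMT = 60000 / ( [(1+0.00208333)^216 − 1] / 0.00208333 × (1+i) ) = 60000 / 273.005129 = 219.7761

€219.78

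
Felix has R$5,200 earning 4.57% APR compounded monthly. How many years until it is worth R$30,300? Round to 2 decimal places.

Periodic rate i = 0.0457/12 = 0.00380833.
(1+i)^n = 30300/5200 = 5.82692, so n = ln 5.82692 / ln 1.00381 = 463.6787 months
= 463.6787/12 years

38.64 years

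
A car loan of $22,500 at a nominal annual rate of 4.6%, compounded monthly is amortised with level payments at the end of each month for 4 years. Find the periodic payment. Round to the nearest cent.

$514.09

i = 0.046/12 = 0.00383333 per month; n = 4·12 = 48.
PMT = 22500 / ( [1 − (1+0.00383333)^(−48)] / 0.00383333 ) = 22500 / 43.766477 = 514.0921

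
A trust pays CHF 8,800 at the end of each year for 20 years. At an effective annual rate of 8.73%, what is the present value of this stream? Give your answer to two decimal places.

CHF 81,901.01

Annuity factor a(20|0.0873) = 9.306933; PV = 8800 × 9.306933 = 81,901.0118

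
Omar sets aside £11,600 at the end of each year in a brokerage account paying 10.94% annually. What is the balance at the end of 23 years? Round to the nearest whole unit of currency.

Accumulation factor s(23|0.1094) = 90.402156; FV = 11600 × 90.402156 = 1,048,665.0111

£1,048,665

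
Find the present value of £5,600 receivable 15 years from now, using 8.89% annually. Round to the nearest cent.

£1,560.87

PV = 5,600 / (1 + 0.0889)^15 = 5,600 / 3.587732 = 1,560.8748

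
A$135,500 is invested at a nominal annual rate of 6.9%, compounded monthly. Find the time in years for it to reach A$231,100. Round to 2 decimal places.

Periodic rate i = 0.069/12 = 0.00575.
n = ln(231100/135500) / ln(1+0.00575) = ln(1.70554) / 0.005734 = 93.1152 months
= 93.1152/12 years

7.76 years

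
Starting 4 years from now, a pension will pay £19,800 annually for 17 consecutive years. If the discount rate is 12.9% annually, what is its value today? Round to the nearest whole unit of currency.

£93,100

PV at t=3 (ordinary 17-year annuity): 19800 × a(17|0.129) = 19800 × 6.766536 = 133,977.4198
Discount back 3 years: 133,977.4198 × (1+0.129)^(−3) = 133,977.4198 × 0.694893 = 93,100.0221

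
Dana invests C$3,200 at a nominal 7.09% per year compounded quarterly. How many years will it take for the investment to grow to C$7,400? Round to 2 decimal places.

11.93 years

Periodic rate i = 0.0709/4 = 0.017725.
n = ln(7400/3200) / ln(1+0.017725) = ln(2.31250) / 0.017570 = 47.7144 quarters
= 47.7144/4 years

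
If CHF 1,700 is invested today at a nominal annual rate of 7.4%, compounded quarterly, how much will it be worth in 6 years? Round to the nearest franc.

i = 0.074/4 = 0.0185 per quarter; n = 6·4 = 24.
FV = 1,700 × (1 + 0.0185)^24 = 2,639.4517

CHF 2,639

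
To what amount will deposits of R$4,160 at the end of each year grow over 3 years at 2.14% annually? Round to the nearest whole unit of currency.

Accumulation factor s(3|0.0214) = 3.064658; FV = 4160 × 3.064658 = 12,748.9771

R$12,749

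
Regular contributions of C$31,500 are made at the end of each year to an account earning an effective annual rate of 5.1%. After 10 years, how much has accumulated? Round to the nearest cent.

FV = 31500 × [(1+0.051)^10 − 1] / 0.051 = 31500 × 12.636756 = 398,057.8187

C$398,057.82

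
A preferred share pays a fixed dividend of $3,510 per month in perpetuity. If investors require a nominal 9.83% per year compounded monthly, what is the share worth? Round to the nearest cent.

Periodic rate i = 0.0983/12 = 0.00819167.
PV = PMT / i = 3510 / 0.00819167 = 428,484.2319

$428,484.23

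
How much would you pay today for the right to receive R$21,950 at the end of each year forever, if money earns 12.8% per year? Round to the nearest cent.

PV = C/r = 21950/0.128 = 171,484.3750

R$171,484.38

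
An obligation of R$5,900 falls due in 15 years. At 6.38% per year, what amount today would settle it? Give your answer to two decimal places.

PV = 5,900 / (1 + 0.0638)^15 = 5,900 / 2.528714 = 2,333.2014

R$2,333.20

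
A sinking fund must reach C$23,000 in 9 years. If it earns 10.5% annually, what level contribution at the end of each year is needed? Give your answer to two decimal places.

FV-annuity factor = 13.868398; PMT = 23000 / 13.868398 = 1,658.4468

C$1,658.45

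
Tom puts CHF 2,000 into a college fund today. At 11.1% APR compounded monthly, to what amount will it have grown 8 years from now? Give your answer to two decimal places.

CHF 4,840.73

With 12 periods per year: i = 0.00925, n = 96.
FV = PV·(1+i)^n = 2,000 × 2.420365 = 4,840.7290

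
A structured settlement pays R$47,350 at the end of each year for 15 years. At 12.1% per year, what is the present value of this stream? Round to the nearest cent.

R$320,779.88

Annuity factor a(15|0.121) = 6.774654; PV = 47350 × 6.774654 = 320,779.8827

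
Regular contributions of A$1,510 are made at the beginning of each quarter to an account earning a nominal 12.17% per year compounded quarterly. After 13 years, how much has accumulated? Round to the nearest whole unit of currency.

A$191,865

i = 0.1217/4 = 0.030425 per quarter; n = 13·4 = 52.
FV = PMT · [(1+i)^n − 1] / i × (1+i) = 1510 · 127.062629 = 191,864.5702
Payments are at the start of each period, so multiply by (1+i).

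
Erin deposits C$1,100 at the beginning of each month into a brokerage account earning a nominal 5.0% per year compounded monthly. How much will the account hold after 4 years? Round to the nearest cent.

C$58,559.36

i = 0.05/12 = 0.00416667 per month; n = 4·12 = 48.
FV = PMT · [(1+i)^n − 1] / i × (1+i) = 1100 · 53.235781 = 58,559.3586
(Beginning-of-period payments → annuity-due factor ×(1+i).)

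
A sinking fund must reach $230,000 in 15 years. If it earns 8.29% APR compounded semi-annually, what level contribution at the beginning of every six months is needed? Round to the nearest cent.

$3,843.28

Periodic rate i = 0.0829/2 = 0.04145; n = 15 × 2 = 30 periods.
PMT = 230000 / ( [(1+0.04145)^30 − 1] / 0.04145 × (1+i) ) = 230000 / 59.844743 = 3,843.2782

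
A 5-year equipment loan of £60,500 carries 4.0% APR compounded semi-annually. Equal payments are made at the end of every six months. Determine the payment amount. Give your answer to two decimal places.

£6,735.25

Periodic rate i = 0.04/2 = 0.02; n = 5 × 2 = 10 periods.
PMT = 60500 / ( [1 − (1+0.02)^(−10)] / 0.02 ) = 60500 / 8.982585 = 6,735.2549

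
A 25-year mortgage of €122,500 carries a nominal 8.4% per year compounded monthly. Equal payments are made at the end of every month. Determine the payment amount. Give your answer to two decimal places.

€978.16

With 12 periods per year: i = 0.007, n = 300.
Annuity-PV factor = 125.234916; PMT = 122500 / 125.234916 = 978.1617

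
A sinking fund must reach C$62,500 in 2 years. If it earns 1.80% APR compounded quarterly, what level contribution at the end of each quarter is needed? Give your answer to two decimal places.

With 4 periods per year: i = 0.0045, n = 8.
PMT = 62500 / ( [(1+0.0045)^8 − 1] / 0.0045 ) = 62500 / 8.127140 = 7,690.2818

C$7,690.28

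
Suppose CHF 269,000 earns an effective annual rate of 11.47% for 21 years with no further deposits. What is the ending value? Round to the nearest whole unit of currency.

269,000 × (1+0.1147)^21 = 269,000 × 9.779531 = 2,630,693.8148

CHF 2,630,694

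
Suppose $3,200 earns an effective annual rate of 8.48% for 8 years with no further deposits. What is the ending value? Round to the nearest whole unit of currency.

$6,137

FV = 3,200 × (1 + 0.0848)^8 = 6,136.8766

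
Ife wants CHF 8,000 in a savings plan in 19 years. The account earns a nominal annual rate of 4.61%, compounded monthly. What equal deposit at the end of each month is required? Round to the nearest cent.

With 12 periods per year: i = 0.00384167, n = 228.
PMT = 8000 / ( [(1+0.00384167)^228 − 1] / 0.00384167 ) = 8000 / 363.646675 = 21.9994

CHF 22.00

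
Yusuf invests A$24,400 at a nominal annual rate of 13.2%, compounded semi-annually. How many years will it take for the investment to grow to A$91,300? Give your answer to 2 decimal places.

10.32 years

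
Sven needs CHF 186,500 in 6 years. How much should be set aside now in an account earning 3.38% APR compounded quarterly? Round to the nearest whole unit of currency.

CHF 152,396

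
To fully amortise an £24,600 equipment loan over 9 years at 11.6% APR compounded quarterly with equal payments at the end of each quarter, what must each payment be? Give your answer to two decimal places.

With 4 periods per year: i = 0.029, n = 36.
Annuity-PV factor = 22.161686; PMT = 24600 / 22.161686 = 1,110.0238

£1,110.02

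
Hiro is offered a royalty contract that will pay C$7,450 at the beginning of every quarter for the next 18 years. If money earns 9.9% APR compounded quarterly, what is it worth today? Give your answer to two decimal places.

Periodic rate i = 0.099/4 = 0.02475; n = 18 × 4 = 72 periods.
PV = PMT · [1 − (1+i)^(−n)] / i × (1+i) = 7450 · 34.282860 = 255,407.3079
(annuity-due: payments at period start, so ×(1+i).)

C$255,407.31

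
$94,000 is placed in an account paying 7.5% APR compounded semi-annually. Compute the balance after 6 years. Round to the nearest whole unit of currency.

With 2 periods per year: i = 0.0375, n = 12.
FV = 94,000 × (1 + 0.0375)^12 = 146,212.7071

$146,213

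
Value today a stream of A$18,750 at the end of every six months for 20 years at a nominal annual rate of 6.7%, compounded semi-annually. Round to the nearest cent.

A$409,892.73

Periodic rate i = 0.067/2 = 0.0335; n = 20 × 2 = 40 periods.
PV = PMT · [1 − (1+i)^(−n)] / i = 18750 · 21.860945 = 409,892.7266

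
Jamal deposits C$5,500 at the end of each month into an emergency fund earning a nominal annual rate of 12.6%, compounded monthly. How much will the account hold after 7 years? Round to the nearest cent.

C$735,765.64

i = 0.126/12 = 0.0105 per month; n = 7·12 = 84.
Accumulation factor s(84|0.0105) = 133.775572; FV = 5500 × 133.775572 = 735,765.6437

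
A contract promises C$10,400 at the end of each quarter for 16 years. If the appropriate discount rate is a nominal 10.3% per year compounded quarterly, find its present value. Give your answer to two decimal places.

Periodic rate i = 0.103/4 = 0.02575; n = 16 × 4 = 64 periods.
PV = 10400 × [1 − (1+0.02575)^(−64)] / 0.02575 = 10400 × 31.204238 = 324,524.0788

C$324,524.08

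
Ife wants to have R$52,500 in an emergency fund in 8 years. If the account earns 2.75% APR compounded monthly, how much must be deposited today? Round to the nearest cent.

R$42,142.84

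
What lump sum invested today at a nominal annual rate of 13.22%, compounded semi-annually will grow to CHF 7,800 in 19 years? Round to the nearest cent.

CHF 685.13

Periodic rate i = 0.1322/2 = 0.0661; n = 19 × 2 = 38 periods.
PV = 7,800 / (1 + 0.0661)^38 = 7,800 / 11.384707 = 685.1296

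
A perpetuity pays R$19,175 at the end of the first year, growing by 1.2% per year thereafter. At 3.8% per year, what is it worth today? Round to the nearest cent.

R$737,500.00

PV = PMT / (i − g) = 19175 / (0.038 − 0.012) = 19175 / 0.026000 = 737,500.0000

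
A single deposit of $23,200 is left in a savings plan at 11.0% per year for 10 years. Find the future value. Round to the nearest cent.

$65,874.57

23,200 × (1+0.11)^10 = 23,200 × 2.839421 = 65,874.5669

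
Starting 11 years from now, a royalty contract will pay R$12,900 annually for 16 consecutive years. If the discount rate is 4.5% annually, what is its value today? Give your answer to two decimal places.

R$93,317.22

PV at t=10 (ordinary 16-year annuity): 12900 × a(16|0.045) = 12900 × 11.234015 = 144,918.7941
PV₀ = 144,918.7941 / (1+0.045)^10 = 144,918.7941 / 1.552969 = 93,317.2232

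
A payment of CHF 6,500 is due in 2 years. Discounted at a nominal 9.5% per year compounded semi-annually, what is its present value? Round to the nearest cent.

CHF 5,398.80

i = 0.095/2 = 0.0475 per half-year; n = 2·2 = 4.
Discount factor = (1+0.0475)^(−4) = 0.830585; PV = 6,500 × 0.830585 = 5,398.7999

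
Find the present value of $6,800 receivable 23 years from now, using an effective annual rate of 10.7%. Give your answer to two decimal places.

Discount factor = (1+0.107)^(−23) = 0.096517; PV = 6,800 × 0.096517 = 656.3170

$656.32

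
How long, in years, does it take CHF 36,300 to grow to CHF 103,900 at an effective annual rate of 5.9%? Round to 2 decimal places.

18.34 years

n = ln(103900/36300) / ln(1+0.059) = ln(2.86226) / 0.057325 = 18.3447 years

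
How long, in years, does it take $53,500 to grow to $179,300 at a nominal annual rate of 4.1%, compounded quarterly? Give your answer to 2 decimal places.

29.65 years

Periodic rate i = 0.041/4 = 0.01025.
n = ln(179300/53500) / ln(1+0.01025) = ln(3.35140) / 0.010198 = 118.5918 quarters
= 118.5918/4 years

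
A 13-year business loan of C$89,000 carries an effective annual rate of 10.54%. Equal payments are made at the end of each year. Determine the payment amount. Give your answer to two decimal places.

C$12,881.87

Annuity-PV factor = 6.908933; PMT = 89000 / 6.908933 = 12,881.8736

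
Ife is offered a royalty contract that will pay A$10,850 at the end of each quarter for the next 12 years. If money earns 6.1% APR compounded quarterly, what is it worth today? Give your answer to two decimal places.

i = 0.061/4 = 0.01525 per quarter; n = 12·4 = 48.
PV = PMT · [1 − (1+i)^(−n)] / i = 10850 · 33.861580 = 367,398.1407

A$367,398.14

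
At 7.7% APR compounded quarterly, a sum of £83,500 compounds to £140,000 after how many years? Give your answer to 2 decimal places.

Periodic rate i = 0.077/4 = 0.01925.
(1+i)^n = 140000/83500 = 1.67665, so n = ln 1.67665 / ln 1.01925 = 27.1041 quarters
= 27.1041/4 years

6.78 years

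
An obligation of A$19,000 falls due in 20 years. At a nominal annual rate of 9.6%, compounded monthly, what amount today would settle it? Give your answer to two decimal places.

i = 0.096/12 = 0.008 per month; n = 20·12 = 240.
PV = FV·(1+i)^(−n) = 19,000 × 0.147731 = 2,806.8932

A$2,806.89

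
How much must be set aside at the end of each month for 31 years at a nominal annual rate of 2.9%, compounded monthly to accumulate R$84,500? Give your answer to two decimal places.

R$140.40

With 12 periods per year: i = 0.00241667, n = 372.
FV-annuity factor = 601.854331; PMT = 84500 / 601.854331 = 140.3994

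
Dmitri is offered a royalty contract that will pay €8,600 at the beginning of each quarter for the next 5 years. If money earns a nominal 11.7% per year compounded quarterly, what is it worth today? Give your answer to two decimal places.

With 4 periods per year: i = 0.02925, n = 20.
PV = PMT · [1 − (1+i)^(−n)] / i × (1+i) = 8600 · 15.419362 = 132,606.5163
(Beginning-of-period payments → annuity-due factor ×(1+i).)

€132,606.52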